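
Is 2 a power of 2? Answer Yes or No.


0b10. Only one bit set => Yes

Yes


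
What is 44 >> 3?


0b101100 >> 3 = 0b101 = 5

5


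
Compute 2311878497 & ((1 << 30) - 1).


2311878497 & 1073741823 = 164394849

164394849


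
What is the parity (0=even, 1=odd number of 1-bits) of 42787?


0b1010011100100011 has 8 ones => parity 0

0


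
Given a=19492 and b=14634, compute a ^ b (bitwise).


19492 ^ 14634 = 29966

29966


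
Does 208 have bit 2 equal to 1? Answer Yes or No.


0b11010000, bit 2 = 0. No

No


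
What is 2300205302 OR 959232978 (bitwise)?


0b10001001000110100101100011110110 | 0b111001001011001011101111010010 = 0b10111001001111101111101111110110 = 3107912694

3107912694


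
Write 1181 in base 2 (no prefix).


1181 = 10010011101 in binary

10010011101


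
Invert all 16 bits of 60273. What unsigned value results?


60273 ^ 65535 = 5262

5262


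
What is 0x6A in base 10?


6A hex = 106 decimal

106


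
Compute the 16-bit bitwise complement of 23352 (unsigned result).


~0b101101100111000 = 0b1010010011000111 = 42183 (16-bit unsigned)

42183


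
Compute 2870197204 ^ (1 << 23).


2870197204 ^ (1 << 23) = 2870197204 ^ 8388608 = 2878585812

2878585812


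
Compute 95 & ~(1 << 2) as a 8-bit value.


95 & ~(1 << 2) = 91

91


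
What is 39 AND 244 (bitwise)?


0b100111 & 0b11110100 = 0b100100 = 36

36


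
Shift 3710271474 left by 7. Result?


0b11011101001001100011111111110010 << 7 = 0b110111010010011000111111111100100000000 = 474914748672

474914748672


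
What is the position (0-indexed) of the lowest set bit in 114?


0b1110010. Lowest set bit at position 1

1


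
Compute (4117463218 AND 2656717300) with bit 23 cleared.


Step 1: 4117463218 & 2656717300 = 2487877808
Step 2: 2487877808 & ~(1 << 23) = 2487877808

2487877808


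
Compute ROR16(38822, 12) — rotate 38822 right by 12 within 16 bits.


Rotate 0b1001011110100110 right by 12 (16-bit) = 0b111101001101001 = 31337

31337


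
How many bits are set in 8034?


0b1111101100010 has 8 set bits

8


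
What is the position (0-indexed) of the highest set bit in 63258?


0b1111011100011010. Highest set bit at position 15

15


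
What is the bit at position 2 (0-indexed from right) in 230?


0b11100110, position 2 = 1

1


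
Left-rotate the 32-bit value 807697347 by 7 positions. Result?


Rotate 0b110000001001000111101111000011 left by 7 (32-bit) = 0b10010001111011110000110011000 = 306045336

306045336


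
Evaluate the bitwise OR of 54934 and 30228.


0b1101011010010110 | 0b111011000010100 = 0b1111011010010110 = 63126

63126


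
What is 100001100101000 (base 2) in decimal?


100001100101000 in decimal = 17192

17192


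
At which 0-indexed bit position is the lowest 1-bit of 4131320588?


0b11110110001111101111001100001100. Lowest set bit at position 2

2


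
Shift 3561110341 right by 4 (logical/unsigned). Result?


0b11010100010000100011101101000101 >> 4 = 0b1101010001000010001110110100 = 222569396

222569396


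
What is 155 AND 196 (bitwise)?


0b10011011 & 0b11000100 = 0b10000000 = 128

128


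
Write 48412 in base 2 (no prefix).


48412 = 1011110100011100 in binary

1011110100011100


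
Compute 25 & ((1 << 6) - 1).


25 & 63 = 25

25


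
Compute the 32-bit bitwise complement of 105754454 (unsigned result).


~0b110010011011010111101010110 = 0b11111001101100100101000010101001 = 4189212841 (32-bit unsigned)

4189212841


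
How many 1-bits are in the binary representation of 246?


0b11110110 has 6 set bits

6


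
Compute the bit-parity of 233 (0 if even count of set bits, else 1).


0b11101001 has 5 ones => parity 1

1


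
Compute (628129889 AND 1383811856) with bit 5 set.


Step 1: 628129889 & 1383811856 = 7340032
Step 2: 7340032 | (1 << 5) = 7340032 | 32 = 7340064

7340064


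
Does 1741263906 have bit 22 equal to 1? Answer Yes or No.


0b1100111110010011001010000100010, bit 22 = 1. Yes

Yes


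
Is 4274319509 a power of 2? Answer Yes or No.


0b11111110110001001111000010010101. Multiple bits set => No

No


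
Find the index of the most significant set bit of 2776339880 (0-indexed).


0b10100101011110111001010110101000. Highest set bit at position 31

31


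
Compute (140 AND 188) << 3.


Step 1: 140 & 188 = 140
Step 2: 140 << 3 = 1120

1120


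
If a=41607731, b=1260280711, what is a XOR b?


41607731 ^ 1260280711 = 1231337908

1231337908


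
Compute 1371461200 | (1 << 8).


1371461200 | (1 << 8) = 1371461200 | 256 = 1371461456

1371461456


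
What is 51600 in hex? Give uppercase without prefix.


51600 = C990 hex

C990


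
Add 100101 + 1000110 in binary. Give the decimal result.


100101 + 1000110 = 1101011 = 107

107


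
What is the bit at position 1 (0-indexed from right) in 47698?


0b1011101001010010, position 1 = 1

1


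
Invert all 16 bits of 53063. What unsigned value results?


53063 ^ 65535 = 12472

12472


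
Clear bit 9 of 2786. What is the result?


2786 & ~(1 << 9) = 2274

2274


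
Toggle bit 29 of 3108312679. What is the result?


3108312679 ^ (1 << 29) = 3108312679 ^ 536870912 = 2571441767

2571441767


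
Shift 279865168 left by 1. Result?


0b10000101011100110011101010000 << 1 = 0b100001010111001100111010100000 = 559730336

559730336


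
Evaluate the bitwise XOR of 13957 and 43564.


0b11011010000101 ^ 0b1010101000101100 = 0b1001110010101001 = 40105

40105


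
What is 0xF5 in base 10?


F5 hex = 245 decimal

245


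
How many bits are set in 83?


0b1010011 has 4 set bits

4


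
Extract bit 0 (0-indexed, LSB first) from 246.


0b11110110, position 0 = 0

0


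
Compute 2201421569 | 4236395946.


0b10000011001101110000011100000001 | 0b11111100100000100100010110101010 = 0b11111111101101110100011110101011 = 4290201515

4290201515


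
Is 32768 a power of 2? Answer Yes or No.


0b1000000000000000. Only one bit set => Yes

Yes


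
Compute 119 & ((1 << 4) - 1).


119 & 15 = 7

7


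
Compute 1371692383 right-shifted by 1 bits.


0b1010001110000100101110101011111 >> 1 = 0b101000111000010010111010101111 = 685846191

685846191


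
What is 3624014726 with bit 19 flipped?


3624014726 ^ (1 << 19) = 3624014726 ^ 524288 = 3624539014

3624539014


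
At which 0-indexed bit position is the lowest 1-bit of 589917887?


0b100011001010010110111010111111. Lowest set bit at position 0

0


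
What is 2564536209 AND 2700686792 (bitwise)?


0b10011000110110111011011110010001 & 0b10100000111110010011010111001000 = 0b10000000110110010011010110000000 = 2161718656

2161718656


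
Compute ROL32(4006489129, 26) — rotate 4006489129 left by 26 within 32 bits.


Rotate 0b11101110110011100010110000101001 left by 26 (32-bit) = 0b10100111101110110011100010110000 = 2814064816

2814064816


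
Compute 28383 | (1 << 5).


28383 | (1 << 5) = 28383 | 32 = 28415

28415


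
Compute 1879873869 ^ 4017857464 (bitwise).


0b1110000000011001001100101001101 ^ 0b11101111011110111010001110111000 = 0b10011111011101110011101011110101 = 2675391221

2675391221


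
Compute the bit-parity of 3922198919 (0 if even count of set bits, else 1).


0b11101001110010000000000110000111 has 13 ones => parity 1

1


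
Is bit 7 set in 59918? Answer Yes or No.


0b1110101000001110, bit 7 = 0. No

No


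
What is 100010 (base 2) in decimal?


100010 in decimal = 34

34


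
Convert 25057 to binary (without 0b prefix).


25057 = 110000111100001 in binary

110000111100001


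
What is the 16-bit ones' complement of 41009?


41009 ^ 65535 = 24526

24526


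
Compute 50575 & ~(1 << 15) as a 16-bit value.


50575 & ~(1 << 15) = 17807

17807


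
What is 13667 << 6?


0b11010101100011 << 6 = 0b11010101100011000000 = 874688

874688


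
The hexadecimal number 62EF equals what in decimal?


62EF hex = 25327 decimal

25327


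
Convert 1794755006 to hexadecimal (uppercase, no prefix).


1794755006 = 6AF9C9BE hex

6AF9C9BE


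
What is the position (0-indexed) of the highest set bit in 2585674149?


0b10011010000111100100000110100101. Highest set bit at position 31

31


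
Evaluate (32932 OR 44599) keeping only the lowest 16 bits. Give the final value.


Step 1: 32932 | 44599 = 44727
Step 2: 44727 & 65535 = 44727

44727


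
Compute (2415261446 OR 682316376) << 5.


Step 1: 2415261446 | 682316376 = 2952787806
Step 2: 2952787806 << 5 = 94489209792

94489209792


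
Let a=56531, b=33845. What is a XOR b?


56531 ^ 33845 = 22758

22758


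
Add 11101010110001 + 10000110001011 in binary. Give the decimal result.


11101010110001 + 10000110001011 = 101110000111100 = 23612

23612


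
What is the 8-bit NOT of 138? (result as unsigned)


~0b10001010 = 0b1110101 = 117 (8-bit unsigned)

117


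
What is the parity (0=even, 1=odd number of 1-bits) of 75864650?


0b100100001011001101001001010 has 11 ones => parity 1

1


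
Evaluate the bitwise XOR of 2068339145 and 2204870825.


0b1111011010010000101100111001001 ^ 0b10000011011010111010100010101001 = 0b11111000001000111111000101100000 = 4163105120

4163105120


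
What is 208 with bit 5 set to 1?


208 | (1 << 5) = 208 | 32 = 240

240


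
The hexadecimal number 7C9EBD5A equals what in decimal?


7C9EBD5A hex = 2090777946 decimal

2090777946


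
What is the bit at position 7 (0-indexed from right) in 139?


0b10001011, position 7 = 1

1


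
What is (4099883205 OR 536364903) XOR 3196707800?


Step 1: 4099883205 | 536364903 = 4294920167
Step 2: 4294920167 ^ 3196707800 = 1098294335

1098294335


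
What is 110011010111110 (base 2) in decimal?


110011010111110 in decimal = 26302

26302


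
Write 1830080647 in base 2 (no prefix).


1830080647 = 1101101000101001101000010000111 in binary

1101101000101001101000010000111


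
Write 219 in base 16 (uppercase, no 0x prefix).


219 = DB hex

DB


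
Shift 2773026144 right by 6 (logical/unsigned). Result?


0b10100101010010010000010101100000 >> 6 = 0b10100101010010010000010101 = 43328533

43328533


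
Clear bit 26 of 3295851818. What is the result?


3295851818 & ~(1 << 26) = 3228742954

3228742954


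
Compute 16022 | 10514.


0b11111010010110 | 0b10100100010010 = 0b11111110010110 = 16278

16278


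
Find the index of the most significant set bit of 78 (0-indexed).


0b1001110. Highest set bit at position 6

6


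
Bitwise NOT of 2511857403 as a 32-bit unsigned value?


~0b10010101101101111110011011111011 = 0b1101010010010000001100100000100 = 1783109892 (32-bit unsigned)

1783109892


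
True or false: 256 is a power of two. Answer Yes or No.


0b100000000. Only one bit set => Yes

Yes


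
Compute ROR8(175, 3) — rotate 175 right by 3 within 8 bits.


Rotate 0b10101111 right by 3 (8-bit) = 0b11110101 = 245

245


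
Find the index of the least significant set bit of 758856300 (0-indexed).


0b101101001110110011101001101100. Lowest set bit at position 2

2


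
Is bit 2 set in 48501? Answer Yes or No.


0b1011110101110101, bit 2 = 1. Yes

Yes


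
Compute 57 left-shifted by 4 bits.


0b111001 << 4 = 0b1110010000 = 912

912


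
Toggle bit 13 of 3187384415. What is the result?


3187384415 ^ (1 << 13) = 3187384415 ^ 8192 = 3187376223

3187376223


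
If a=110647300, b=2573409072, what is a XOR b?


110647300 ^ 2573409072 = 2684044084

2684044084


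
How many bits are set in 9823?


0b10011001011111 has 9 set bits

9


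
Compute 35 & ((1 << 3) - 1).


35 & 7 = 3

3


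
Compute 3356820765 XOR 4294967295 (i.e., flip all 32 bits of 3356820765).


3356820765 ^ 4294967295 = 938146530

938146530


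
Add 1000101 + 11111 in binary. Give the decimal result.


1000101 + 11111 = 1100100 = 100

100


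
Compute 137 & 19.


0b10001001 & 0b10011 = 0b1 = 1

1


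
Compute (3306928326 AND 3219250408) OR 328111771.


Step 1: 3306928326 & 3219250408 = 2231474368
Step 2: 2231474368 | 328111771 = 2542771931

2542771931


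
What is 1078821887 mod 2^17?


1078821887 & 131071 = 99327

99327


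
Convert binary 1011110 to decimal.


1011110 in decimal = 94

94


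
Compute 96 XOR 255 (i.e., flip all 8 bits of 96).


96 ^ 255 = 159

159


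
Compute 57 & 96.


0b111001 & 0b1100000 = 0b100000 = 32

32


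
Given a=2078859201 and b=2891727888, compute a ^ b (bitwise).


2078859201 ^ 2891727888 = 3618937809

3618937809


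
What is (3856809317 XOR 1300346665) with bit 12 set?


Step 1: 3856809317 ^ 1300346665 = 2825095756
Step 2: 2825095756 | (1 << 12) = 2825095756 | 4096 = 2825099852

2825099852


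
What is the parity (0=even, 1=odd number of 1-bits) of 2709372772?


0b10100001011111011011111101100100 has 19 ones => parity 1

1


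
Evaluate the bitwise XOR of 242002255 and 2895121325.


0b1110011011001010100101001111 ^ 0b10101100100100000000101110101101 = 0b10100010111111001010001011100010 = 2734465762

2734465762


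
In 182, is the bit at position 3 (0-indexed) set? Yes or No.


0b10110110, bit 3 = 0. No

No


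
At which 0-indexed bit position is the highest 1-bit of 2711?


0b101010010111. Highest set bit at position 11

11


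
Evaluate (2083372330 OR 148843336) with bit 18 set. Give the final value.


Step 1: 2083372330 | 148843336 = 2097135466
Step 2: 2097135466 | (1 << 18) = 2097135466 | 262144 = 2097135466

2097135466


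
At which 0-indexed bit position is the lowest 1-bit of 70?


0b1000110. Lowest set bit at position 1

1


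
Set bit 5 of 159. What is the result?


159 | (1 << 5) = 159 | 32 = 191

191


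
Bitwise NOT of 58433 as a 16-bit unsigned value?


~0b1110010001000001 = 0b1101110111110 = 7102 (16-bit unsigned)

7102


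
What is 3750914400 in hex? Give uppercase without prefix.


3750914400 = DF926960 hex

DF926960


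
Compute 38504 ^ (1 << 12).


38504 ^ (1 << 12) = 38504 ^ 4096 = 34408

34408


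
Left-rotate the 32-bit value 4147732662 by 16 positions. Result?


Rotate 0b11110111001110010110000010110110 left by 16 (32-bit) = 0b1100000101101101111011100111001 = 1622603577

1622603577


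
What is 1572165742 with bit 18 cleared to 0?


1572165742 & ~(1 << 18) = 1571903598

1571903598


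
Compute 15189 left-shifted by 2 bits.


0b11101101010101 << 2 = 0b1110110101010100 = 60756

60756


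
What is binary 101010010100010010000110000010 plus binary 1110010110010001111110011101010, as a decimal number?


101010010100010010000110000010 + 1110010110010001111110011101010 = 10011101000110100001111001101100 = 2635734636

2635734636


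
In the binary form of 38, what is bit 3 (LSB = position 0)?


0b100110, position 3 = 0

0


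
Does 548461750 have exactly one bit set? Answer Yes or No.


0b100000101100001101110010110110. Multiple bits set => No

No


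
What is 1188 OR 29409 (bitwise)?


0b10010100100 | 0b111001011100001 = 0b111011011100101 = 30437

30437


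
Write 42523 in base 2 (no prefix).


42523 = 1010011000011011 in binary

1010011000011011


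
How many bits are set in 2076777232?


0b1111011110010010001101100010000 has 15 set bits

15


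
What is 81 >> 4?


0b1010001 >> 4 = 0b101 = 5

5


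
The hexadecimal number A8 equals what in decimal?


A8 hex = 168 decimal

168


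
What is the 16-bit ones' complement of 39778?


39778 ^ 65535 = 25757

25757


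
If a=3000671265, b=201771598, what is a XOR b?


3000671265 ^ 201771598 = 3202111087

3202111087


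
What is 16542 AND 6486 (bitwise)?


0b100000010011110 & 0b1100101010110 = 0b10110 = 22

22


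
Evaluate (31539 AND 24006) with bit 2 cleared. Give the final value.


Step 1: 31539 & 24006 = 22786
Step 2: 22786 & ~(1 << 2) = 22786

22786


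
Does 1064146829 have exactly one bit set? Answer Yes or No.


0b111111011011011001011110001101. Multiple bits set => No

No


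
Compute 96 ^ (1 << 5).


96 ^ (1 << 5) = 96 ^ 32 = 64

64


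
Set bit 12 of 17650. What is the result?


17650 | (1 << 12) = 17650 | 4096 = 21746

21746


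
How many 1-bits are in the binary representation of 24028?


0b101110111011100 has 10 set bits

10


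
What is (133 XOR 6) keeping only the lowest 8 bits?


Step 1: 133 ^ 6 = 131
Step 2: 131 & 255 = 131

131


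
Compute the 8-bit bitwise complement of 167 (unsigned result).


~0b10100111 = 0b1011000 = 88 (8-bit unsigned)

88


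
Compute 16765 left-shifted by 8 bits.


0b100000101111101 << 8 = 0b10000010111110100000000 = 4291840

4291840


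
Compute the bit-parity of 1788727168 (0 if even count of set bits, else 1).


0b1101010100111011100111110000000 has 16 ones => parity 0

0


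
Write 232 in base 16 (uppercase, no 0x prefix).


232 = E8 hex

E8


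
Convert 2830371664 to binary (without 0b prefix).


2830371664 = 10101000101101000000101101010000 in binary

10101000101101000000101101010000


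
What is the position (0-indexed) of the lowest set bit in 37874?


0b1001001111110010. Lowest set bit at position 1

1


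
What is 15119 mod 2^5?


15119 & 31 = 15

15


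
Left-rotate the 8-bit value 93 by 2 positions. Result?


Rotate 0b1011101 left by 2 (8-bit) = 0b1110101 = 117

117


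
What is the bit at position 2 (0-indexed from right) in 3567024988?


0b11010100100111000111101101011100, position 2 = 1

1


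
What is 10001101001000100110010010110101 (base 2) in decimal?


10001101001000100110010010110101 in decimal = 2367841461

2367841461


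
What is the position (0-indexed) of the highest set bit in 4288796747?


0b11111111101000011101100001001011. Highest set bit at position 31

31


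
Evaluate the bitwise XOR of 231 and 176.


0b11100111 ^ 0b10110000 = 0b1010111 = 87

87


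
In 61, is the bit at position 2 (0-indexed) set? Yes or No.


0b111101, bit 2 = 1. Yes

Yes


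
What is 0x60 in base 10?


60 hex = 96 decimal

96


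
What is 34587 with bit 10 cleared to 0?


34587 & ~(1 << 10) = 33563

33563


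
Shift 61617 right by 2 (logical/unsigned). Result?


0b1111000010110001 >> 2 = 0b11110000101100 = 15404

15404


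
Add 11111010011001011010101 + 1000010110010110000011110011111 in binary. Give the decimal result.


11111010011001011010101 + 1000010110010110000011110011111 = 1000011010010000011101001110100 = 1128807028

1128807028


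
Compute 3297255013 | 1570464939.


0b11000100100010000001111001100101 | 0b1011101100110110110010010101011 = 0b11011101100110110111111011101111 = 3717955311

3717955311


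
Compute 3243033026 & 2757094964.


0b11000001010011001100000111000010 & 0b10100100010101011110111000110100 = 0b10000000010001001100000000000000 = 2151989248

2151989248


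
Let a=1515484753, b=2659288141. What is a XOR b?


1515484753 ^ 2659288141 = 3302355484

3302355484


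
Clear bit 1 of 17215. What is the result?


17215 & ~(1 << 1) = 17213

17213


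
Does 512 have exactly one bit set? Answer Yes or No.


0b1000000000. Only one bit set => Yes

Yes


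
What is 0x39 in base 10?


39 hex = 57 decimal

57


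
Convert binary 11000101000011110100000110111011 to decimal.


11000101000011110100000110111011 in decimal = 3306111419

3306111419


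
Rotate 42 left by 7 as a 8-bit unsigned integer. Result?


Rotate 0b101010 left by 7 (8-bit) = 0b10101 = 21

21


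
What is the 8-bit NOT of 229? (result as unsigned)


~0b11100101 = 0b11010 = 26 (8-bit unsigned)

26


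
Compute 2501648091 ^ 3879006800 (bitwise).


0b10010101000111000001111011011011 ^ 0b11100111001101001111001001010000 = 0b1110010001010001110110010001011 = 1915284619

1915284619


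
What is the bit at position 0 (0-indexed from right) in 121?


0b1111001, position 0 = 1

1


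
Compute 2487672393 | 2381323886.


0b10010100010001101101111001001001 | 0b10001101111100000001111001101110 = 0b10011101111101101101111001101111 = 2650201711

2650201711


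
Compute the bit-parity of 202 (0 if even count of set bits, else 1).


0b11001010 has 4 ones => parity 0

0


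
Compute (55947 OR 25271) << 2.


Step 1: 55947 | 25271 = 64191
Step 2: 64191 << 2 = 256764

256764


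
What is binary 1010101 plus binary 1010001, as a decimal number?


1010101 + 1010001 = 10100110 = 166

166


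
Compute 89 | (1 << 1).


89 | (1 << 1) = 89 | 2 = 91

91


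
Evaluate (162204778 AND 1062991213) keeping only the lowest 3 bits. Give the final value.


Step 1: 162204778 & 1062991213 = 151716968
Step 2: 151716968 & 7 = 0

0


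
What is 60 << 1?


0b111100 << 1 = 0b1111000 = 120

120


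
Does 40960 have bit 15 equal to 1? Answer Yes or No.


0b1010000000000000, bit 15 = 1. Yes

Yes


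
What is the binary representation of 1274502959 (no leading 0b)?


1274502959 = 1001011111101110101111100101111 in binary

1001011111101110101111100101111


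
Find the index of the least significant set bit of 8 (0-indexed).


0b1000. Lowest set bit at position 3

3


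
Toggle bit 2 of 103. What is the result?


103 ^ (1 << 2) = 103 ^ 4 = 99

99


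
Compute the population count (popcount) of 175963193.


0b1010011111001111110000111001 has 17 set bits

17


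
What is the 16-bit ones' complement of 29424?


29424 ^ 65535 = 36111

36111


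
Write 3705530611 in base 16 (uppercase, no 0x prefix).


3705530611 = DCDDE8F3 hex

DCDDE8F3


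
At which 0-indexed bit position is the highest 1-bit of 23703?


0b101110010010111. Highest set bit at position 14

14


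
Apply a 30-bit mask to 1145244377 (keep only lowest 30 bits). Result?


1145244377 & 1073741823 = 71502553

71502553


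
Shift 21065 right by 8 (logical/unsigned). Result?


0b101001001001001 >> 8 = 0b1010010 = 82

82


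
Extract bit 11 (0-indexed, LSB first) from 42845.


0b1010011101011101, position 11 = 0

0


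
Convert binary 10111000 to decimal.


10111000 in decimal = 184

184


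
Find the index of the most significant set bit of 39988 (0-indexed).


0b1001110000110100. Highest set bit at position 15

15


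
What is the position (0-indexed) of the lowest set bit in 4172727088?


0b11111000101101101100001100110000. Lowest set bit at position 4

4


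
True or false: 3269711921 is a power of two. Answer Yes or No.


0b11000010111000111101100000110001. Multiple bits set => No

No


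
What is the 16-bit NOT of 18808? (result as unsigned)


~0b100100101111000 = 0b1011011010000111 = 46727 (16-bit unsigned)

46727


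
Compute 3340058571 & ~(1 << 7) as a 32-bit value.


3340058571 & ~(1 << 7) = 3340058443

3340058443


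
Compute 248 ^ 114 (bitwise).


0b11111000 ^ 0b1110010 = 0b10001010 = 138

138


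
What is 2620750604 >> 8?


0b10011100001101010111101100001100 >> 8 = 0b100111000011010101111011 = 10237307

10237307


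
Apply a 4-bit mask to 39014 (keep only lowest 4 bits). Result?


39014 & 15 = 6

6


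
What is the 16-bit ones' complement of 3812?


3812 ^ 65535 = 61723

61723


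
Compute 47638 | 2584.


0b1011101000010110 | 0b101000011000 = 0b1011101000011110 = 47646

47646


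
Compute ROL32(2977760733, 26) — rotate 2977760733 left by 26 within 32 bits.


Rotate 0b10110001011111010000010111011101 left by 26 (32-bit) = 0b1110110110001011111010000010111 = 1992684567

1992684567


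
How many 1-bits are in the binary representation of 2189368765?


0b10000010011111110001110110111101 has 19 set bits

19


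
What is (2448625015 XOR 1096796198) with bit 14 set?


Step 1: 2448625015 ^ 1096796198 = 3500983633
Step 2: 3500983633 | (1 << 14) = 3500983633 | 16384 = 3500983633

3500983633


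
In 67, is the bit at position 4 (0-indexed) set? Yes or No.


0b1000011, bit 4 = 0. No

No


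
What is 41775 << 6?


0b1010001100101111 << 6 = 0b1010001100101111000000 = 2673600

2673600


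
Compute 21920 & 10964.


0b101010110100000 & 0b10101011010100 = 0b10000000 = 128

128


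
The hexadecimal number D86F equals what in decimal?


D86F hex = 55407 decimal

55407


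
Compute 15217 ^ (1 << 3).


15217 ^ (1 << 3) = 15217 ^ 8 = 15225

15225


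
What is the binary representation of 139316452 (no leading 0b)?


139316452 = 1000010011011100110011100100 in binary

1000010011011100110011100100


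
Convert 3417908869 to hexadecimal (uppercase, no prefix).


3417908869 = CBB92685 hex

CBB92685


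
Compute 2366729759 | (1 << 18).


2366729759 | (1 << 18) = 2366729759 | 262144 = 2366991903

2366991903


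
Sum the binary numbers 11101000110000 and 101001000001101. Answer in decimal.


11101000110000 + 101001000001101 = 1000110000111101 = 35901

35901


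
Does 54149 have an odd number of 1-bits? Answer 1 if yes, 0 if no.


0b1101001110000101 has 8 ones => parity 0

0


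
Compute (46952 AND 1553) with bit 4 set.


Step 1: 46952 & 1553 = 1536
Step 2: 1536 | (1 << 4) = 1536 | 16 = 1552

1552


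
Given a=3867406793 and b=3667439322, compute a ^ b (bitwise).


3867406793 ^ 3667439322 = 1008426771

1008426771


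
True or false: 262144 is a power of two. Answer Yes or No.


0b1000000000000000000. Only one bit set => Yes

Yes


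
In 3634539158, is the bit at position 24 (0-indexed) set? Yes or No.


0b11011000101000101010101010010110, bit 24 = 0. No

No


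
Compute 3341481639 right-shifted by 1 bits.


0b11000111001010101111011010100111 >> 1 = 0b1100011100101010111101101010011 = 1670740819

1670740819


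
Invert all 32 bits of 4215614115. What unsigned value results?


4215614115 ^ 4294967295 = 79353180

79353180


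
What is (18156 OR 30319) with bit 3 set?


Step 1: 18156 | 30319 = 30447
Step 2: 30447 | (1 << 3) = 30447 | 8 = 30447

30447


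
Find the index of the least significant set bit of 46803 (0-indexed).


0b1011011011010011. Lowest set bit at position 0

0


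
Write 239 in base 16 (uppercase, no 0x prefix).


239 = EF hex

EF


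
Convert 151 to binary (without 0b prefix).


151 = 10010111 in binary

10010111


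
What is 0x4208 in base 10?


4208 hex = 16904 decimal

16904


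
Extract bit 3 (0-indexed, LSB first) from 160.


0b10100000, position 3 = 0

0


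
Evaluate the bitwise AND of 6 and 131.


0b110 & 0b10000011 = 0b10 = 2

2


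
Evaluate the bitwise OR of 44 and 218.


0b101100 | 0b11011010 = 0b11111110 = 254

254


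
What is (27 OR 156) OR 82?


Step 1: 27 | 156 = 159
Step 2: 159 | 82 = 223

223


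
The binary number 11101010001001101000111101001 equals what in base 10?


11101010001001101000111101001 in decimal = 491049449

491049449


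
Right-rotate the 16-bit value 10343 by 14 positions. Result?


Rotate 0b10100001100111 right by 14 (16-bit) = 0b1010000110011100 = 41372

41372


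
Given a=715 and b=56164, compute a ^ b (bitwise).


715 ^ 56164 = 55727

55727


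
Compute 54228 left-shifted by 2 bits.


0b1101001111010100 << 2 = 0b110100111101010000 = 216912

216912


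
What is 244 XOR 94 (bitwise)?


0b11110100 ^ 0b1011110 = 0b10101010 = 170

170


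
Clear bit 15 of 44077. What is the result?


44077 & ~(1 << 15) = 11309

11309


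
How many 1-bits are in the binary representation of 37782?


0b1001001110010110 has 8 set bits

8


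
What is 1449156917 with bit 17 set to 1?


1449156917 | (1 << 17) = 1449156917 | 131072 = 1449287989

1449287989


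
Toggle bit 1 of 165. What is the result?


165 ^ (1 << 1) = 165 ^ 2 = 167

167


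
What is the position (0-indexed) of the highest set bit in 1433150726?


0b1010101011011000010010100000110. Highest set bit at position 30

30


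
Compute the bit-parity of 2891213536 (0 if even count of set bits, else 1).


0b10101100010101000110101011100000 has 14 ones => parity 0

0


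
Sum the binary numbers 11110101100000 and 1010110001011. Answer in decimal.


11110101100000 + 1010110001011 = 101001011101011 = 21227

21227


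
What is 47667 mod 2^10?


47667 & 1023 = 563

563


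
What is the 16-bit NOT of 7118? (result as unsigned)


~0b1101111001110 = 0b1110010000110001 = 58417 (16-bit unsigned)

58417


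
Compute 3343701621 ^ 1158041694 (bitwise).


0b11000111010011001101011001110101 ^ 0b1000101000001100101000001011110 = 0b10000010010010101000011000101011 = 2185922091

2185922091


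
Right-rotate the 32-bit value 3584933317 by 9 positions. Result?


Rotate 0b11010101101011011011110111000101 right by 9 (32-bit) = 0b11100010111010101101011011011110 = 3807041246

3807041246


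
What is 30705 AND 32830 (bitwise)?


0b111011111110001 & 0b1000000000111110 = 0b110000 = 48

48


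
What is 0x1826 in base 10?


1826 hex = 6182 decimal

6182


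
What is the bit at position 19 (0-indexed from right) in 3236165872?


0b11000000111000111111100011110000, position 19 = 0

0


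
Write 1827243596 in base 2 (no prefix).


1827243596 = 1101100111010011000011001001100 in binary

1101100111010011000011001001100


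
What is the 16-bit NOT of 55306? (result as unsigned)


~0b1101100000001010 = 0b10011111110101 = 10229 (16-bit unsigned)

10229


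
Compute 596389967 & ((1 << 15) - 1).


596389967 & 32767 = 12367

12367


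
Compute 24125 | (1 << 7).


24125 | (1 << 7) = 24125 | 128 = 24253

24253


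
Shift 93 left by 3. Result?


0b1011101 << 3 = 0b1011101000 = 744

744


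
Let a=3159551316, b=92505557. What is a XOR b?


3159551316 ^ 92505557 = 3117508737

3117508737


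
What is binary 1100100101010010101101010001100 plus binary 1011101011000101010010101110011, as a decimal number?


1100100101010010101101010001100 + 1011101011000101010010101110011 = 11000010000010111111111111111111 = 3255566335

3255566335


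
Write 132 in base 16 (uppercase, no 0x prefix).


132 = 84 hex

84


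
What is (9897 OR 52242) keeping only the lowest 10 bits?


Step 1: 9897 | 52242 = 61115
Step 2: 61115 & 1023 = 699

699


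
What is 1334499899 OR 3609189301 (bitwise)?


0b1001111100010101101101000111011 | 0b11010111000111111101101110110101 = 0b11011111100111111101101110111111 = 3751795647

3751795647


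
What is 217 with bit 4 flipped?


217 ^ (1 << 4) = 217 ^ 16 = 201

201


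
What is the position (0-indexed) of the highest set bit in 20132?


0b100111010100100. Highest set bit at position 14

14


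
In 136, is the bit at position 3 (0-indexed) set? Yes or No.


0b10001000, bit 3 = 1. Yes

Yes


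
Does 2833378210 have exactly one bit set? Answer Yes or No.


0b10101000111000011110101110100010. Multiple bits set => No

No


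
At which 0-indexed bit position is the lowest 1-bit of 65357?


0b1111111101001101. Lowest set bit at position 0

0


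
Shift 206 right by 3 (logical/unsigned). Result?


0b11001110 >> 3 = 0b11001 = 25

25


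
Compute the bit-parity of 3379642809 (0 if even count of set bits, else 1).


0b11001001011100010100000110111001 has 15 ones => parity 1

1


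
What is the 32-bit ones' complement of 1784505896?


1784505896 ^ 4294967295 = 2510461399

2510461399


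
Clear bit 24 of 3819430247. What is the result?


3819430247 & ~(1 << 24) = 3802653031

3802653031


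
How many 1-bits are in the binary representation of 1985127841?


0b1110110010100101010010110100001 has 15 set bits

15


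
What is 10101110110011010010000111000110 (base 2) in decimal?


10101110110011010010000111000110 in decimal = 2932679110

2932679110


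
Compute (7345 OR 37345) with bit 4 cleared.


Step 1: 7345 | 37345 = 40433
Step 2: 40433 & ~(1 << 4) = 40417

40417


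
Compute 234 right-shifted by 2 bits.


0b11101010 >> 2 = 0b111010 = 58

58


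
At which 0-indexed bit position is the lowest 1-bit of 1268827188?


0b1001011101000001100010000110100. Lowest set bit at position 2

2


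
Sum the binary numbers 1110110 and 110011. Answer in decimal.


1110110 + 110011 = 10101001 = 169

169


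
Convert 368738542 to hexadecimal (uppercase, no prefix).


368738542 = 15FA80EE hex

15FA80EE


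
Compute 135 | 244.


0b10000111 | 0b11110100 = 0b11110111 = 247

247


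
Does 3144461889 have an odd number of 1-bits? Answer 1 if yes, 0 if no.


0b10111011011011001010111001000001 has 17 ones => parity 1

1


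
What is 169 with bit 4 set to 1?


169 | (1 << 4) = 169 | 16 = 185

185


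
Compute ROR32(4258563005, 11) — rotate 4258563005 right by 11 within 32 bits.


Rotate 0b11111101110101001000001110111101 right by 11 (32-bit) = 0b1110111101111111011101010010000 = 2009053840

2009053840


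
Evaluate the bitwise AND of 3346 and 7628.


0b110100010010 & 0b1110111001100 = 0b110100000000 = 3328

3328


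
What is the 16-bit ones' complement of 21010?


21010 ^ 65535 = 44525

44525


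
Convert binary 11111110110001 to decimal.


11111110110001 in decimal = 16305

16305


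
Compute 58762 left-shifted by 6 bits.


0b1110010110001010 << 6 = 0b1110010110001010000000 = 3760768

3760768


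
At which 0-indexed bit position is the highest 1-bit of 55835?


0b1101101000011011. Highest set bit at position 15

15


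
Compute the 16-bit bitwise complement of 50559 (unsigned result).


~0b1100010101111111 = 0b11101010000000 = 14976 (16-bit unsigned)

14976


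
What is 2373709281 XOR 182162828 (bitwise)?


0b10001101011110111110110111100001 ^ 0b1010110110111001010110001100 = 0b10000111101000000111100001101101 = 2275440749

2275440749


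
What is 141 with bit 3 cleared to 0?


141 & ~(1 << 3) = 133

133


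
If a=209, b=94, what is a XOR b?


209 ^ 94 = 143

143


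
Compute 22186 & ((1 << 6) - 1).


22186 & 63 = 42

42


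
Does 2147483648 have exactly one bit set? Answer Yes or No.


0b10000000000000000000000000000000. Only one bit set => Yes

Yes


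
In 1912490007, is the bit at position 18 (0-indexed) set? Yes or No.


0b1110001111111100100100000010111, bit 18 = 1. Yes

Yes


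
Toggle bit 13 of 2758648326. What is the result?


2758648326 ^ (1 << 13) = 2758648326 ^ 8192 = 2758640134

2758640134


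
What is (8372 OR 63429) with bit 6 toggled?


Step 1: 8372 | 63429 = 63477
Step 2: 63477 ^ (1 << 6) = 63477 ^ 64 = 63413

63413


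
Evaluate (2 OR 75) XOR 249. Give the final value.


Step 1: 2 | 75 = 75
Step 2: 75 ^ 249 = 178

178


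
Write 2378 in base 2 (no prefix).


2378 = 100101001010 in binary

100101001010


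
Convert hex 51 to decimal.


51 hex = 81 decimal

81


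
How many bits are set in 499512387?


0b11101110001011111010001000011 has 16 set bits

16


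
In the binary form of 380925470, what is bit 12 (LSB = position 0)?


0b10110101101000111011000011110, position 12 = 1

1


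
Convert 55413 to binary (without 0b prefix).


55413 = 1101100001110101 in binary

1101100001110101


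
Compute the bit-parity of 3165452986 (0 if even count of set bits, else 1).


0b10111100101011001111101010111010 has 20 ones => parity 0

0


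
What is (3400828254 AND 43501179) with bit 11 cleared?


Step 1: 3400828254 & 43501179 = 43287642
Step 2: 43287642 & ~(1 << 11) = 43287642

43287642


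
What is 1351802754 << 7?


0b1010000100100101101111110000010 << 7 = 0b10100001001001011011111100000100000000 = 173030752512

173030752512


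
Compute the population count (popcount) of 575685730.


0b100010010100000100010001100010 has 9 set bits

9


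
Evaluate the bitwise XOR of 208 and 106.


0b11010000 ^ 0b1101010 = 0b10111010 = 186

186


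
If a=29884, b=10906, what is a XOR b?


29884 ^ 10906 = 24102

24102


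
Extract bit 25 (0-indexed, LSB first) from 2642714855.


0b10011101100001001010000011100111, position 25 = 0

0


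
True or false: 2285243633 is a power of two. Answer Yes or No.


0b10001000001101100000110011110001. Multiple bits set => No

No


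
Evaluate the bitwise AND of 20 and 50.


0b10100 & 0b110010 = 0b10000 = 16

16


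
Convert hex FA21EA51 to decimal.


FA21EA51 hex = 4196526673 decimal

4196526673


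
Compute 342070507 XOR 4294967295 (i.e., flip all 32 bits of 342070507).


342070507 ^ 4294967295 = 3952896788

3952896788


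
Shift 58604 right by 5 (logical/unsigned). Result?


0b1110010011101100 >> 5 = 0b11100100111 = 1831

1831


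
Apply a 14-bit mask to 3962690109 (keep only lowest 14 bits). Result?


3962690109 & 16383 = 6717

6717


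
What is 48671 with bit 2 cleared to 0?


48671 & ~(1 << 2) = 48667

48667


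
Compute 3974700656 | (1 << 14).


3974700656 | (1 << 14) = 3974700656 | 16384 = 3974717040

3974717040


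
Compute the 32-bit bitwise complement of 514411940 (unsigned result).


~0b11110101010010100110110100100 = 0b11100001010101101011001001011011 = 3780555355 (32-bit unsigned)

3780555355


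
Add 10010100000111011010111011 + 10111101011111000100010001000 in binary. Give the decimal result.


10010100000111011010111011 + 10111101011111000100010001000 = 11001111111111111111101000011 = 436207427

436207427


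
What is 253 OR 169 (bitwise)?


0b11111101 | 0b10101001 = 0b11111101 = 253

253


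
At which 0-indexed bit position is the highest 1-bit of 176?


0b10110000. Highest set bit at position 7

7


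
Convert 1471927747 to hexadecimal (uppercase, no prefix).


1471927747 = 57BBD5C3 hex

57BBD5C3


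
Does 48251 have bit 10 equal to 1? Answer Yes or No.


0b1011110001111011, bit 10 = 1. Yes

Yes


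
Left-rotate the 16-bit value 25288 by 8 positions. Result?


Rotate 0b110001011001000 left by 8 (16-bit) = 0b1100100001100010 = 51298

51298


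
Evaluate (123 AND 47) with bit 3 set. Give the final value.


Step 1: 123 & 47 = 43
Step 2: 43 | (1 << 3) = 43 | 8 = 43

43


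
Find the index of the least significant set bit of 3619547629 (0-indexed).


0b11010111101111011110100111101101. Lowest set bit at position 0

0


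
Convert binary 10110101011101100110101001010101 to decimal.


10110101011101100110101001010101 in decimal = 3044436565

3044436565


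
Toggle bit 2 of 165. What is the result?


165 ^ (1 << 2) = 165 ^ 4 = 161

161


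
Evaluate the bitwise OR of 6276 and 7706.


0b1100010000100 | 0b1111000011010 = 0b1111010011110 = 7838

7838


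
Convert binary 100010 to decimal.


100010 in decimal = 34

34


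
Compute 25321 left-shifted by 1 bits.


0b110001011101001 << 1 = 0b1100010111010010 = 50642

50642


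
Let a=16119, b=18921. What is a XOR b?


16119 ^ 18921 = 30494

30494


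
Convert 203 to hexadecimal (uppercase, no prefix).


203 = CB hex

CB
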